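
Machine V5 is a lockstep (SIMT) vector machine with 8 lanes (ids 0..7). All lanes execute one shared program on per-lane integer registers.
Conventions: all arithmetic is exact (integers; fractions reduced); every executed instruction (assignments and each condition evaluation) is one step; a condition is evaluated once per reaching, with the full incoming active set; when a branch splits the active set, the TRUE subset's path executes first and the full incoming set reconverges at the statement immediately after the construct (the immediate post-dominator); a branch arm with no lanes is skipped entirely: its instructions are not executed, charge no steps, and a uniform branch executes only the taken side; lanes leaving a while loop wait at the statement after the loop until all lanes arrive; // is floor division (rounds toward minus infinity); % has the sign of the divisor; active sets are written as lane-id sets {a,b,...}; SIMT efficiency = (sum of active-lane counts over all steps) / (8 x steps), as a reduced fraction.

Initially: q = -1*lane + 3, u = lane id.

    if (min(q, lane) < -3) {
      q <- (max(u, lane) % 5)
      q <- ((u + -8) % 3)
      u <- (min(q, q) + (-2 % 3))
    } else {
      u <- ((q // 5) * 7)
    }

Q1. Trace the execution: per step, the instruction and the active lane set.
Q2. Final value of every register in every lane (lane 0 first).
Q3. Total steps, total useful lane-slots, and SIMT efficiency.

step 0: eval (min(q, lane) < -3)     {0,1,2,3,4,5,6,7}
step 1: q <- (max(u, lane) % 5)      {7}
step 2: q <- ((u + -8) % 3)          {7}
step 3: u <- (min(q, q) + (-2 % 3))  {7}
step 4: u <- ((q // 5) * 7)          {0,1,2,3,4,5,6}

Answer: 5 steps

q: 3,2,1,0,-1,-2,-3,2
u: 0,0,0,0,-7,-7,-7,3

steps = 5; useful = 18; efficiency = 18/40 = 9/20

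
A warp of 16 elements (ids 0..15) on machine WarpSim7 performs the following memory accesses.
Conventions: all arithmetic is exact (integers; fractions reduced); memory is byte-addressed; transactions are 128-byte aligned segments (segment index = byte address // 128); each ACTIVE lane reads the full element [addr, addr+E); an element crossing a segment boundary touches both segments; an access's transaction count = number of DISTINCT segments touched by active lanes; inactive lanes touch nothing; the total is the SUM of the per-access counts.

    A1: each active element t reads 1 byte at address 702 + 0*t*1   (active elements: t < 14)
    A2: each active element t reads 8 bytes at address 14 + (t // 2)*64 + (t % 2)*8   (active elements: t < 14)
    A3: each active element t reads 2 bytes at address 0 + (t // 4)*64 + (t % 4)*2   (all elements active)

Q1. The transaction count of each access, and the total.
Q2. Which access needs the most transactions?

A1: 1 transaction
A2: 4 transactions
A3: 2 transactions

Answer: 1,4,2; total 7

Answer: A2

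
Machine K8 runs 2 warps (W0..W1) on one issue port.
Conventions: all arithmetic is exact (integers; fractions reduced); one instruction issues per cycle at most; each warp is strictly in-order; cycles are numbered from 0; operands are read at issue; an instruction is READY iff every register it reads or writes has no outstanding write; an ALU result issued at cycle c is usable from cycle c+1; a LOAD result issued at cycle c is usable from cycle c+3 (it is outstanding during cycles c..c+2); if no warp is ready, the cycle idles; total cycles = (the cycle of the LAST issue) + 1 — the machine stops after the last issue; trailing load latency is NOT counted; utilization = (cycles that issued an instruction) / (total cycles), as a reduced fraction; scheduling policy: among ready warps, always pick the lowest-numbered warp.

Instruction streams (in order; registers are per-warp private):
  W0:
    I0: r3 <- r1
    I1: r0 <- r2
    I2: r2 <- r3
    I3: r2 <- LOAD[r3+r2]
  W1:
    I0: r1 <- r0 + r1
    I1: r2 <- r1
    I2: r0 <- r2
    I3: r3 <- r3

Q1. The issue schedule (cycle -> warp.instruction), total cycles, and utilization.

cycle 0: W0.I0
cycle 1: W0.I1
cycle 2: W0.I2
cycle 3: W0.I3
cycle 4: W1.I0
cycle 5: W1.I1
cycle 6: W1.I2
cycle 7: W1.I3

Answer: 8 cycles, utilization 1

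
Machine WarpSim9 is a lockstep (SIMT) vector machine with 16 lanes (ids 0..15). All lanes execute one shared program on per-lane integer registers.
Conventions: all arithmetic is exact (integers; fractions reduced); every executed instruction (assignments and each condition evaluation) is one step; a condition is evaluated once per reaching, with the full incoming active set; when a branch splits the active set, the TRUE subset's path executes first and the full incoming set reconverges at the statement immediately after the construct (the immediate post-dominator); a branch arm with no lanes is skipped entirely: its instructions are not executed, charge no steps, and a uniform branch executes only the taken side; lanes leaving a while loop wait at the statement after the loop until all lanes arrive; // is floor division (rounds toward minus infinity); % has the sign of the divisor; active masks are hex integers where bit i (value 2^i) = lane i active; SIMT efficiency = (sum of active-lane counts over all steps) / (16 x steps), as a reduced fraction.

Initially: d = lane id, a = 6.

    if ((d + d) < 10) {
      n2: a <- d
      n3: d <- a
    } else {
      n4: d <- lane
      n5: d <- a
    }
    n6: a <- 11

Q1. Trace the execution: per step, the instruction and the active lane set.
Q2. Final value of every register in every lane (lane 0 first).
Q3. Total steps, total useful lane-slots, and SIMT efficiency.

step 0: eval ((d + d) < 10)          0xffff
step 1: a <- d                       0x001f
step 2: d <- a                       0x001f
step 3: d <- lane                    0xffe0
step 4: d <- a                       0xffe0
step 5: a <- 11                      0xffff

Answer: 6 steps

d: 0,1,2,3,4,6,6,6,6,6,6,6,6,6,6,6
a: 11,11,11,11,11,11,11,11,11,11,11,11,11,11,11,11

steps = 6; useful = 64; efficiency = 64/96 = 2/3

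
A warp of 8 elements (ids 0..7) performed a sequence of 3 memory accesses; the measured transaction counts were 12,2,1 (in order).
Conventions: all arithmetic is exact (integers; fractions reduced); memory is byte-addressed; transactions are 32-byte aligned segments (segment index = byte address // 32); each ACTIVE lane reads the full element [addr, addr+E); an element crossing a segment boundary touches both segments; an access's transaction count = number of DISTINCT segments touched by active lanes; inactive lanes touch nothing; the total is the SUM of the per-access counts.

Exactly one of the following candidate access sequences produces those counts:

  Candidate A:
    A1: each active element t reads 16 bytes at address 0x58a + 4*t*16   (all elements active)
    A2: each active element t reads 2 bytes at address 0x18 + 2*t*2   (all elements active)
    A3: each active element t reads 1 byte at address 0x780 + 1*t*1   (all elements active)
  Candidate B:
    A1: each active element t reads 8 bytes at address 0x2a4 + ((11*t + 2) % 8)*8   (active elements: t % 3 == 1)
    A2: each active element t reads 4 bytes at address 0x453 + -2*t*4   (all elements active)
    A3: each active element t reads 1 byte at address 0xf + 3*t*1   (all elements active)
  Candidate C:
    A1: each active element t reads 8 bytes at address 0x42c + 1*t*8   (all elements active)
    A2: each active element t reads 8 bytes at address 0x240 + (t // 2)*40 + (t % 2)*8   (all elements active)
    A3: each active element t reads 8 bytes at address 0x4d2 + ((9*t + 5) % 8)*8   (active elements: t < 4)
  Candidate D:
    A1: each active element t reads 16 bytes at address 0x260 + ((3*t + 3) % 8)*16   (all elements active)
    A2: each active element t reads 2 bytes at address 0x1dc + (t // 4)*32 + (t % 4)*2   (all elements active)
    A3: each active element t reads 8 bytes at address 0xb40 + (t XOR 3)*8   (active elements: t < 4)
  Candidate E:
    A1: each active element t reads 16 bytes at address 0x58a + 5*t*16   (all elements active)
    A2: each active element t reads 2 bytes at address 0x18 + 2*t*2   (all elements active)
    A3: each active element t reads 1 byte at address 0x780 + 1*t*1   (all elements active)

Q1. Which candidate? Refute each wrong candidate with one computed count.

A: A1 gives 8 transactions, not 12
B: A1 gives 2 transactions, not 12
C: A1 gives 3 transactions, not 12
D: A1 gives 4 transactions, not 12
E: all counts match (12,2,1)

Answer: E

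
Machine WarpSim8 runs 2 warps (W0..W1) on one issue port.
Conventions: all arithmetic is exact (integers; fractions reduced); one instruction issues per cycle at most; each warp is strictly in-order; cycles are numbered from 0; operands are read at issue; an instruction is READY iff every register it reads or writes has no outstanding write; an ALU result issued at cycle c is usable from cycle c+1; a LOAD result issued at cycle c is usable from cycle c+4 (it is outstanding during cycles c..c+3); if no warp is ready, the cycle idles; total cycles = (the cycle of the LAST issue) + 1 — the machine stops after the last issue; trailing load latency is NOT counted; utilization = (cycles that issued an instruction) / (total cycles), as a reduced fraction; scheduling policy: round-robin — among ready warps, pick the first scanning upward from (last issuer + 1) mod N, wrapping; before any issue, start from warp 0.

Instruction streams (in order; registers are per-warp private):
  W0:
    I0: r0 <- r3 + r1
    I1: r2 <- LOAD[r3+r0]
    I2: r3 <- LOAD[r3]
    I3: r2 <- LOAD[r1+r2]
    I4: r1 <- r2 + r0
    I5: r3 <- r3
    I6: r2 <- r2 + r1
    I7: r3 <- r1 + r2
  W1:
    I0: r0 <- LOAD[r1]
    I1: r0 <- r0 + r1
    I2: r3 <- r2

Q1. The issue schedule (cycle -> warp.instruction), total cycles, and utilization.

cycle 0: W0.I0
cycle 1: W1.I0
cycle 2: W0.I1
cycle 3: W0.I2
cycle 4: idle
cycle 5: W1.I1
cycle 6: W0.I3
cycle 7: W1.I2
cycle 8: idle
cycle 9: idle
cycle 10: W0.I4
cycle 11: W0.I5
cycle 12: W0.I6
cycle 13: W0.I7

Answer: 14 cycles, utilization 11/14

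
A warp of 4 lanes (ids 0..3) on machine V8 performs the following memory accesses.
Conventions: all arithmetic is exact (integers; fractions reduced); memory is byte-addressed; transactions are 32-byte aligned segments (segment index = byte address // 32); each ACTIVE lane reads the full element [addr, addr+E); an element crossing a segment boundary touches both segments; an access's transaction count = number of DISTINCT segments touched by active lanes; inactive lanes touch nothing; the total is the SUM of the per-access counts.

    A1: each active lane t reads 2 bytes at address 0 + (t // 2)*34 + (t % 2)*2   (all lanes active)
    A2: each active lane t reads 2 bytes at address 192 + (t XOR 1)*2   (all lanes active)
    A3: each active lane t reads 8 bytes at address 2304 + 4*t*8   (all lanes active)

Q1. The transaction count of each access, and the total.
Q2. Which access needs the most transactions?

A1: 2 transactions
A2: 1 transaction
A3: 4 transactions

Answer: 2,1,4; total 7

Answer: A3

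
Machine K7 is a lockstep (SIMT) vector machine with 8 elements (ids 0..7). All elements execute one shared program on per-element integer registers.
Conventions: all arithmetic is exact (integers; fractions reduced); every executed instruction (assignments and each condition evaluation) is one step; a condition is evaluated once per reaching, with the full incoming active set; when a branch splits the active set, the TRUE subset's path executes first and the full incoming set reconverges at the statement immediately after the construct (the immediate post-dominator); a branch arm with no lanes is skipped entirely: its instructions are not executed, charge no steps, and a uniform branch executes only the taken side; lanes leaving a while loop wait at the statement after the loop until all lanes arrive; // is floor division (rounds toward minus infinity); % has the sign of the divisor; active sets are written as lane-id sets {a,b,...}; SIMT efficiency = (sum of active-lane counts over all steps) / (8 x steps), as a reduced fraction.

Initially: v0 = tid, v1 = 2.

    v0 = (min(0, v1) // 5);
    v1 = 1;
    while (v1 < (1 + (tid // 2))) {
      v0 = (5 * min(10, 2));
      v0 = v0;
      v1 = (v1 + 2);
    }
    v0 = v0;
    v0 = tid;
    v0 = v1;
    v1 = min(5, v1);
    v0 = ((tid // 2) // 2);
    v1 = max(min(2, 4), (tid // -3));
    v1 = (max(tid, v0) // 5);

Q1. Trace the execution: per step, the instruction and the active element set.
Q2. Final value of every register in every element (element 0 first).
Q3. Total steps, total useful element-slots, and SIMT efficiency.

step 0: v0 <- (min(0, v1) // 5)      {0,1,2,3,4,5,6,7}
step 1: v1 <- 1                      {0,1,2,3,4,5,6,7}
step 2: eval (v1 < (1 + (tid // 2))) {0,1,2,3,4,5,6,7}
step 3: v0 <- (5 * min(10, 2))       {2,3,4,5,6,7}
step 4: v0 <- v0                     {2,3,4,5,6,7}
step 5: v1 <- (v1 + 2)               {2,3,4,5,6,7}
step 6: eval (v1 < (1 + (tid // 2))) {2,3,4,5,6,7}
step 7: v0 <- (5 * min(10, 2))       {6,7}
step 8: v0 <- v0                     {6,7}
step 9: v1 <- (v1 + 2)               {6,7}
step 10: eval (v1 < (1 + (tid // 2))) {6,7}
step 11: v0 <- v0                     {0,1,2,3,4,5,6,7}
step 12: v0 <- tid                    {0,1,2,3,4,5,6,7}
step 13: v0 <- v1                     {0,1,2,3,4,5,6,7}
step 14: v1 <- min(5, v1)             {0,1,2,3,4,5,6,7}
step 15: v0 <- ((tid // 2) // 2)      {0,1,2,3,4,5,6,7}
step 16: v1 <- max(min(2, 4), (tid // -3)) {0,1,2,3,4,5,6,7}
step 17: v1 <- (max(tid, v0) // 5)    {0,1,2,3,4,5,6,7}

Answer: 18 steps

v0: 0,0,0,0,1,1,1,1
v1: 0,0,0,0,0,1,1,1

steps = 18; useful = 112; efficiency = 112/144 = 7/9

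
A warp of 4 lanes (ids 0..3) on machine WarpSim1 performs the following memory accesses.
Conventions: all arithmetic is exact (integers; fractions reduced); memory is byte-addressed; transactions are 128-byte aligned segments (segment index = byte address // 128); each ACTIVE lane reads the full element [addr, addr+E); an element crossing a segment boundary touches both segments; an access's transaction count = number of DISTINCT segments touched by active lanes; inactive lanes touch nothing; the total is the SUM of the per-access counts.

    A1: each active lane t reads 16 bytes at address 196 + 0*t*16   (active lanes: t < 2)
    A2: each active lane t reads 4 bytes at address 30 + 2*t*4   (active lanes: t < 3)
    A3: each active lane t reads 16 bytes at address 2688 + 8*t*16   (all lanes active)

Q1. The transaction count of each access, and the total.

A1: 1 transaction
A2: 1 transaction
A3: 4 transactions

Answer: 1,1,4; total 6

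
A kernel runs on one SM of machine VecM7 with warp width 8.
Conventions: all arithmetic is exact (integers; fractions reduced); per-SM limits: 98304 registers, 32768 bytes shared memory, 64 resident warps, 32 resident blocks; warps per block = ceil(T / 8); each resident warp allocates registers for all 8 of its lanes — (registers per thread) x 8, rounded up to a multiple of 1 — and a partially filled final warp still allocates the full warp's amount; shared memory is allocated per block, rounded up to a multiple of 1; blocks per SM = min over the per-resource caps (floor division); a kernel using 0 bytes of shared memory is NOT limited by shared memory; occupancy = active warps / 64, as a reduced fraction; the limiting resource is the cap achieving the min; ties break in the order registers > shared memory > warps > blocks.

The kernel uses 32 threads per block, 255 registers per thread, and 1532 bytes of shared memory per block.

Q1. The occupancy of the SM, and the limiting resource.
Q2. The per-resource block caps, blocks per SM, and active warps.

Answer: occupancy 3/4, limited by registers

registers: 12 blocks
shared memory: 21 blocks
warps: 16 blocks
blocks: 32 blocks

Answer: 12 blocks, 48 active warps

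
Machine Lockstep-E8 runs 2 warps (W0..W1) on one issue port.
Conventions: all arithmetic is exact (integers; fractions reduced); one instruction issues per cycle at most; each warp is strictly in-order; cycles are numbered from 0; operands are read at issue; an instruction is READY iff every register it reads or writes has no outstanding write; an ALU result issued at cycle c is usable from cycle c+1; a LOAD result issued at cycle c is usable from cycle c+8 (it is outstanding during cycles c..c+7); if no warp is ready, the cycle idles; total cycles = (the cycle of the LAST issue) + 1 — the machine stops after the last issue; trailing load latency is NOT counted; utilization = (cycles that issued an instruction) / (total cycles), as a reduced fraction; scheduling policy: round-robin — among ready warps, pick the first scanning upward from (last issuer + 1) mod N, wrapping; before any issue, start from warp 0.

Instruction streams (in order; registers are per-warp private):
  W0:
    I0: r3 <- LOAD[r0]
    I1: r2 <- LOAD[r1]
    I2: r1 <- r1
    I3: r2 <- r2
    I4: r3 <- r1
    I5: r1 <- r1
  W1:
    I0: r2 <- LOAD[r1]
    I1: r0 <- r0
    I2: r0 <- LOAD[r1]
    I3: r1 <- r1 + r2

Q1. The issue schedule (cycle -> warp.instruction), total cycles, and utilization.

cycle 0: W0.I0
cycle 1: W1.I0
cycle 2: W0.I1
cycle 3: W1.I1
cycle 4: W0.I2
cycle 5: W1.I2
cycle 6: idle
cycle 7: idle
cycle 8: idle
cycle 9: W1.I3
cycle 10: W0.I3
cycle 11: W0.I4
cycle 12: W0.I5

Answer: 13 cycles, utilization 10/13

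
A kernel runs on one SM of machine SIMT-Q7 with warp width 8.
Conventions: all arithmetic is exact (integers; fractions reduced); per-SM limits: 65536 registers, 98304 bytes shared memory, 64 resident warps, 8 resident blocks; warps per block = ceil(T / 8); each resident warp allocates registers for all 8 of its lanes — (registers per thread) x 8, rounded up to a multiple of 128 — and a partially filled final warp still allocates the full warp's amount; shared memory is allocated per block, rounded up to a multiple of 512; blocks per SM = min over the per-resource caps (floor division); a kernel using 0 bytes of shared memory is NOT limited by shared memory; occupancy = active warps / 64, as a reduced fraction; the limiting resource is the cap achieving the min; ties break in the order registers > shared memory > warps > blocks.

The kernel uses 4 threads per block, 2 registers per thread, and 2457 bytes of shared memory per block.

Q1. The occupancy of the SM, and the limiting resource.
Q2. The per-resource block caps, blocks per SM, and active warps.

Answer: occupancy 1/8, limited by blocks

registers: 512 blocks
shared memory: 38 blocks
warps: 64 blocks
blocks: 8 blocks

Answer: 8 blocks, 8 active warps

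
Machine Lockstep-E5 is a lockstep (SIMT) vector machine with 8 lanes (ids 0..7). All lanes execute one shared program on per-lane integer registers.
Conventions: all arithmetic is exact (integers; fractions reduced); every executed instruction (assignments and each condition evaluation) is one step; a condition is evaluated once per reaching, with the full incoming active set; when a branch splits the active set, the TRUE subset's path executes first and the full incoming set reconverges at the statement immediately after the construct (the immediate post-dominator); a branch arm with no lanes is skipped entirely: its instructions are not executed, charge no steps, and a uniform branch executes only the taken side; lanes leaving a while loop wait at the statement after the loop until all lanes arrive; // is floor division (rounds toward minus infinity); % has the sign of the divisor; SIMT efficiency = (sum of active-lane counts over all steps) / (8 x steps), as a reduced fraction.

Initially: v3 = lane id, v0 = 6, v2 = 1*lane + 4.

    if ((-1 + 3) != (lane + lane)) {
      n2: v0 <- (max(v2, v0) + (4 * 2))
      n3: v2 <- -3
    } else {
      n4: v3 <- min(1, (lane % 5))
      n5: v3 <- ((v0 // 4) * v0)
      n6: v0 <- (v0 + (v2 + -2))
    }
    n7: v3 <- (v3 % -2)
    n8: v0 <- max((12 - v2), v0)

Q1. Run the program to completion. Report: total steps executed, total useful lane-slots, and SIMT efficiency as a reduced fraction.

Answer: 8 steps, 41 useful, 41/64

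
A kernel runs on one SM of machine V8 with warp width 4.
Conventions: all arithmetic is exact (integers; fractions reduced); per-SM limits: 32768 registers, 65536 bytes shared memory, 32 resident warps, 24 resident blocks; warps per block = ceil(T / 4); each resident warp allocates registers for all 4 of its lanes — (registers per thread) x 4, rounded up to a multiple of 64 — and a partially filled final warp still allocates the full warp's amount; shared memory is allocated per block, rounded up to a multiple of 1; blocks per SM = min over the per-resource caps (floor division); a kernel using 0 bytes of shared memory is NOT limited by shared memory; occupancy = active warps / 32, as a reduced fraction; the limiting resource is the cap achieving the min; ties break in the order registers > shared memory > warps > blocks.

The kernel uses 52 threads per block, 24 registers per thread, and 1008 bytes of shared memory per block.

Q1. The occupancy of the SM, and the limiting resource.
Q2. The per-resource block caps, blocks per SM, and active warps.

Answer: occupancy 13/16, limited by warps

registers: 19 blocks
shared memory: 65 blocks
warps: 2 blocks
blocks: 24 blocks

Answer: 2 blocks, 26 active warps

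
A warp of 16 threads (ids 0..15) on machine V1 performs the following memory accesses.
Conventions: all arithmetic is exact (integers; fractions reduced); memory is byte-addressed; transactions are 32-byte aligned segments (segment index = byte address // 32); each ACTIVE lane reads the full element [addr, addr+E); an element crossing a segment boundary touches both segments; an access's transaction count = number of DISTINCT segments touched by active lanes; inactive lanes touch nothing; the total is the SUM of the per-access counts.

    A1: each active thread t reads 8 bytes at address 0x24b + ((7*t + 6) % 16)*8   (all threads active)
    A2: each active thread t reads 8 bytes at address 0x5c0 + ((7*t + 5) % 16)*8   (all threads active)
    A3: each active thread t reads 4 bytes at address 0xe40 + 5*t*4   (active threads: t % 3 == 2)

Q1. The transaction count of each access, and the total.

A1: 5 transactions
A2: 4 transactions
A3: 5 transactions

Answer: 5,4,5; total 14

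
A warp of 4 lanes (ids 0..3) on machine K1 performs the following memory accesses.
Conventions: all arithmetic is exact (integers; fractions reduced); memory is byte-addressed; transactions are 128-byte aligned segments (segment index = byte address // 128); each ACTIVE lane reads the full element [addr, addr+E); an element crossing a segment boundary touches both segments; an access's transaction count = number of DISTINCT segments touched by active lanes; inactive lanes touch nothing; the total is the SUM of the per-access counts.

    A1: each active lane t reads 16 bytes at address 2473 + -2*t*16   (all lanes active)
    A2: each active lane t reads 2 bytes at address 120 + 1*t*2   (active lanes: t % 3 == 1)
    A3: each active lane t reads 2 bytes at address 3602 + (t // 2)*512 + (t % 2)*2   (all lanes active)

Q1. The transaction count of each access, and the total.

A1: 2 transactions
A2: 1 transaction
A3: 2 transactions

Answer: 2,1,2; total 5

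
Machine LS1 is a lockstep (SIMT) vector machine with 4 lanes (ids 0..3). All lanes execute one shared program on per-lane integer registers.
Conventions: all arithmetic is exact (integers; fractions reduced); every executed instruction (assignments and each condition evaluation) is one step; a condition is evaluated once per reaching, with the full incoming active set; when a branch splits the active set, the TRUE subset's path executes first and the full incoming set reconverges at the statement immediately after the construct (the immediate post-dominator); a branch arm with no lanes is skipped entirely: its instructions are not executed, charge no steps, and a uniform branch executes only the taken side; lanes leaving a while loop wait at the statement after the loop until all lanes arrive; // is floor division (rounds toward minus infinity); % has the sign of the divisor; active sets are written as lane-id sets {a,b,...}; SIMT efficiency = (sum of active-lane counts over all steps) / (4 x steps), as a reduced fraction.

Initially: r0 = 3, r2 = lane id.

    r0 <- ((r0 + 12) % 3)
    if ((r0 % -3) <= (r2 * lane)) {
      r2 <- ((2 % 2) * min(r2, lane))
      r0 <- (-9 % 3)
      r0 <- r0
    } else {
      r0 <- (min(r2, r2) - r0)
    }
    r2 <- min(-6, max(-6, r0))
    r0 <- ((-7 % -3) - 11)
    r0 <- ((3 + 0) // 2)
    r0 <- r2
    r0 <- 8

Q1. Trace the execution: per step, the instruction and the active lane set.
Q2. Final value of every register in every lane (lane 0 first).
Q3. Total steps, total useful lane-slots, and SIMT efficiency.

step 0: r0 <- ((r0 + 12) % 3)        {0,1,2,3}
step 1: eval ((r0 % -3) <= (r2 * lane)) {0,1,2,3}
step 2: r2 <- ((2 % 2) * min(r2, lane)) {0,1,2,3}
step 3: r0 <- (-9 % 3)               {0,1,2,3}
step 4: r0 <- r0                     {0,1,2,3}
step 5: r2 <- min(-6, max(-6, r0))   {0,1,2,3}
step 6: r0 <- ((-7 % -3) - 11)       {0,1,2,3}
step 7: r0 <- ((3 + 0) // 2)         {0,1,2,3}
step 8: r0 <- r2                     {0,1,2,3}
step 9: r0 <- 8                      {0,1,2,3}

Answer: 10 steps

r0: 8,8,8,8
r2: -6,-6,-6,-6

steps = 10; useful = 40; efficiency = 40/40 = 1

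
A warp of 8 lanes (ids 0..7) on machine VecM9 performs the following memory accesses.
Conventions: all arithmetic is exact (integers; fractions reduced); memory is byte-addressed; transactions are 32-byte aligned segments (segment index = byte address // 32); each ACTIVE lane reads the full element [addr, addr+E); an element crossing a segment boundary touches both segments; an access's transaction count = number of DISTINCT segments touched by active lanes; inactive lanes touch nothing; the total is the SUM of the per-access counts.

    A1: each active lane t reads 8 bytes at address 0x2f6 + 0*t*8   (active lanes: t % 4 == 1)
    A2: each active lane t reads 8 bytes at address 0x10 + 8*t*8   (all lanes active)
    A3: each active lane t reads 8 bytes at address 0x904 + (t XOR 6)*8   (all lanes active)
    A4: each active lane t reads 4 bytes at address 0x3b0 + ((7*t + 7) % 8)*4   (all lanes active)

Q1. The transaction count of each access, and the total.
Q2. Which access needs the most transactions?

A1: 1 transaction
A2: 8 transactions
A3: 3 transactions
A4: 2 transactions

Answer: 1,8,3,2; total 14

Answer: A2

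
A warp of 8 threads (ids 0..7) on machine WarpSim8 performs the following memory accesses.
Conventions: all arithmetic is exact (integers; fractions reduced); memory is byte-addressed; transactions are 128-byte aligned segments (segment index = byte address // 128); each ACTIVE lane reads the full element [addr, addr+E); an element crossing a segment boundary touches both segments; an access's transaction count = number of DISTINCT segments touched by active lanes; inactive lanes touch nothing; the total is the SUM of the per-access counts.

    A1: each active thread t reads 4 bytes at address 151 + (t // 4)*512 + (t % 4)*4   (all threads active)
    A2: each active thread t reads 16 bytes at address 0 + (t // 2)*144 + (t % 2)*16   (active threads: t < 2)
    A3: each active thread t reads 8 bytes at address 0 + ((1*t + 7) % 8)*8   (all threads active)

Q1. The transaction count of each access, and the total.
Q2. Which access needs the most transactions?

A1: 2 transactions
A2: 1 transaction
A3: 1 transaction

Answer: 2,1,1; total 4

Answer: A1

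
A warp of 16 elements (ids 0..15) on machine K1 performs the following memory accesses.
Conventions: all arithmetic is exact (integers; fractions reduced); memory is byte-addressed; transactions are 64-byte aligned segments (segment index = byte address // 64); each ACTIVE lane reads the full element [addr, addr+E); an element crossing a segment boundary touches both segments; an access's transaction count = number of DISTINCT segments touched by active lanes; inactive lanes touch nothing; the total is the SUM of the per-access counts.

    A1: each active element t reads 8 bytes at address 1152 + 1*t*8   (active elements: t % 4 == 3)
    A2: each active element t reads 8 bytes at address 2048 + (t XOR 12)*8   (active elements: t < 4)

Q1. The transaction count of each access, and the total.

A1: 2 transactions
A2: 1 transaction

Answer: 2,1; total 3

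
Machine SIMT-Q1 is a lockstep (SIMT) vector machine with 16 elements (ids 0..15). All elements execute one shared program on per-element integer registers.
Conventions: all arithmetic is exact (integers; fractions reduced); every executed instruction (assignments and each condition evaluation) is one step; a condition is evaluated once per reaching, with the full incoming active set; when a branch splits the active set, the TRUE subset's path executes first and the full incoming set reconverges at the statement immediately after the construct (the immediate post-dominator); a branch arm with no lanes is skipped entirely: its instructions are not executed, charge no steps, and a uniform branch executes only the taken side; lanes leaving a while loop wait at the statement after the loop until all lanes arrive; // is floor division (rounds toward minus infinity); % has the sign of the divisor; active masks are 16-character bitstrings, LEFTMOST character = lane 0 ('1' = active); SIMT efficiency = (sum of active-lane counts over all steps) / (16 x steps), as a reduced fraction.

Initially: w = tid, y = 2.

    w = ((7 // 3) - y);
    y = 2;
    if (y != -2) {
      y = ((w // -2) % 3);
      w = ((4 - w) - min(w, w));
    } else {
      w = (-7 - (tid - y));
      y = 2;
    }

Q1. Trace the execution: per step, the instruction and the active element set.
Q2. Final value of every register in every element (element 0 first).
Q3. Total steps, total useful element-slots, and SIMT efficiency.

step 0: w <- ((7 // 3) - y)          1111111111111111
step 1: y <- 2                       1111111111111111
step 2: eval (y != -2)               1111111111111111
step 3: y <- ((w // -2) % 3)         1111111111111111
step 4: w <- ((4 - w) - min(w, w))   1111111111111111

Answer: 5 steps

w: 4,4,4,4,4,4,4,4,4,4,4,4,4,4,4,4
y: 0,0,0,0,0,0,0,0,0,0,0,0,0,0,0,0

steps = 5; useful = 80; efficiency = 80/80 = 1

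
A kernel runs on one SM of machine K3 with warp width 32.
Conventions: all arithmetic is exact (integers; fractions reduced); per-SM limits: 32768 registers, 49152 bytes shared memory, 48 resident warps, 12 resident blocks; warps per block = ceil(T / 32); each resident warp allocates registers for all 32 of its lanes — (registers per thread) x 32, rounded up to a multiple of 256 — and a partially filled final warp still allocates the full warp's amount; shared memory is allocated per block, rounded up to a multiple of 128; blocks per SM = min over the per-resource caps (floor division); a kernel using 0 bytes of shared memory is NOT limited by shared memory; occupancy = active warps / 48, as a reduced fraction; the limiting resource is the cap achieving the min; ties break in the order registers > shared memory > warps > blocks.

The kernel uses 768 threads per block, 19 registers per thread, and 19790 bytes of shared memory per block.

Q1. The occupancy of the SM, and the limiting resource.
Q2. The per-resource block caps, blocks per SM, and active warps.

Answer: occupancy 1/2, limited by registers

registers: 1 block
shared memory: 2 blocks
warps: 2 blocks
blocks: 12 blocks

Answer: 1 block, 24 active warps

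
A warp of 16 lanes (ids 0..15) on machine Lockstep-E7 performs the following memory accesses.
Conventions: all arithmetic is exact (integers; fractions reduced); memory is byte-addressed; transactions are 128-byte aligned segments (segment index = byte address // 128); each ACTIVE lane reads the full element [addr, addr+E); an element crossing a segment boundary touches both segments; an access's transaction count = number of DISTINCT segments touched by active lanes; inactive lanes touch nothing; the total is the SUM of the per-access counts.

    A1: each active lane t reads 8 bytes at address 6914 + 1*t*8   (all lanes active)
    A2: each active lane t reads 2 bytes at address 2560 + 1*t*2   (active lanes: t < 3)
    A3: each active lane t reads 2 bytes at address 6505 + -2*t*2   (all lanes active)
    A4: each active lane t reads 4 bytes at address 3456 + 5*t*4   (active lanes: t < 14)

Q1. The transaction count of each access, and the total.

A1: 2 transactions
A2: 1 transaction
A3: 1 transaction
A4: 3 transactions

Answer: 2,1,1,3; total 7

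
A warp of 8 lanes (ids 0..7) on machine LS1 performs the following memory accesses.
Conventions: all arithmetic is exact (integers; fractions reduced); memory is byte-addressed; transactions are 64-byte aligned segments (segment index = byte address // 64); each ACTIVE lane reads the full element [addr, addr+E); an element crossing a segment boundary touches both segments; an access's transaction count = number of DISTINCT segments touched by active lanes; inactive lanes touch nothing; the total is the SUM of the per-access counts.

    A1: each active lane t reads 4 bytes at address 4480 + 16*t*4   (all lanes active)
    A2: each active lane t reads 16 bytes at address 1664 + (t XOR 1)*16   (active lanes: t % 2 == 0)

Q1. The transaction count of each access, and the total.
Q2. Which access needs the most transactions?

A1: 8 transactions
A2: 2 transactions

Answer: 8,2; total 10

Answer: A1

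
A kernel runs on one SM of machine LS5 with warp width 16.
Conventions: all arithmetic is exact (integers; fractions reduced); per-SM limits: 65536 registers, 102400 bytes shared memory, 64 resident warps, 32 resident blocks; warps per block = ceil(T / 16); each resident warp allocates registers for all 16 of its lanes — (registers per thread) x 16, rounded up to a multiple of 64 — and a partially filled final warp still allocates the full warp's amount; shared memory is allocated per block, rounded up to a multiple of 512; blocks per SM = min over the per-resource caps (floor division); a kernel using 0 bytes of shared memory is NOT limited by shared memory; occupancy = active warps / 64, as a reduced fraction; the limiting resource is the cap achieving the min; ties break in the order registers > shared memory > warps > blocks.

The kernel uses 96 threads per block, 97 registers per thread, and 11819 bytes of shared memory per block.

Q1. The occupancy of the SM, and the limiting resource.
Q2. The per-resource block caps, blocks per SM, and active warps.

Answer: occupancy 9/16, limited by registers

registers: 6 blocks
shared memory: 8 blocks
warps: 10 blocks
blocks: 32 blocks

Answer: 6 blocks, 36 active warps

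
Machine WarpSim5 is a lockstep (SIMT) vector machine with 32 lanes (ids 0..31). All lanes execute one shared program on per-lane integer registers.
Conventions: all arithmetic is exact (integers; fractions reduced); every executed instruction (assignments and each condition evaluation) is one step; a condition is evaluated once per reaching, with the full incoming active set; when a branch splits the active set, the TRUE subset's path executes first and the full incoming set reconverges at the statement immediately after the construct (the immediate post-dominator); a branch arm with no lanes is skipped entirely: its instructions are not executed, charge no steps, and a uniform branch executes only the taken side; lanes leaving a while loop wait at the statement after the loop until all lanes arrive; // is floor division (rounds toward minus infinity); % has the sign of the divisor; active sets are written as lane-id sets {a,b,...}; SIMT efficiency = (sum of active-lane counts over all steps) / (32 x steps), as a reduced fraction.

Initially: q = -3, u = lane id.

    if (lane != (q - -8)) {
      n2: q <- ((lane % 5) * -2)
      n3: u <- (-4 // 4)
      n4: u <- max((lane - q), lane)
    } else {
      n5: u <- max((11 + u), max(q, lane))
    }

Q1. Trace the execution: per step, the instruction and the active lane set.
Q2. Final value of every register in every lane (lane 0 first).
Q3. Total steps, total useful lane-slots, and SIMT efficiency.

step 0: eval (lane != (q - -8))      {0,1,2,3,4,5,6,7,8,9,10,11,12,13,14,15,16,17,18,19,20,21,22,23,24,25,26,27,28,29,30,31}
step 1: q <- ((lane % 5) * -2)       {0,1,2,3,4,6,7,8,9,10,11,12,13,14,15,16,17,18,19,20,21,22,23,24,25,26,27,28,29,30,31}
step 2: u <- (-4 // 4)               {0,1,2,3,4,6,7,8,9,10,11,12,13,14,15,16,17,18,19,20,21,22,23,24,25,26,27,28,29,30,31}
step 3: u <- max((lane - q), lane)   {0,1,2,3,4,6,7,8,9,10,11,12,13,14,15,16,17,18,19,20,21,22,23,24,25,26,27,28,29,30,31}
step 4: u <- max((11 + u), max(q, lane)) {5}

Answer: 5 steps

q: 0,-2,-4,-6,-8,-3,-2,-4,-6,-8,0,-2,-4,-6,-8,0,-2,-4,-6,-8,0,-2,-4,-6,-8,0,-2,-4,-6,-8,0,-2
u: 0,3,6,9,12,16,8,11,14,17,10,13,16,19,22,15,18,21,24,27,20,23,26,29,32,25,28,31,34,37,30,33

steps = 5; useful = 126; efficiency = 126/160 = 63/80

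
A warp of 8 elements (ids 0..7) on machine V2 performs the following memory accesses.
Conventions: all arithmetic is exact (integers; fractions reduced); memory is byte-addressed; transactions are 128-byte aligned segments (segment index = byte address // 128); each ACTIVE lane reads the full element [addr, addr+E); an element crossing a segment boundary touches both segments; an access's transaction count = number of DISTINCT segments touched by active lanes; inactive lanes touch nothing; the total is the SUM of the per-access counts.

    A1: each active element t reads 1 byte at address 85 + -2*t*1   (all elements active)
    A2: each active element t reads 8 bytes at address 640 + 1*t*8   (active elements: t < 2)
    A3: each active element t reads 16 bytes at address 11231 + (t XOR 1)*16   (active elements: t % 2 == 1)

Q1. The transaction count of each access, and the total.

A1: 1 transaction
A2: 1 transaction
A3: 2 transactions

Answer: 1,1,2; total 4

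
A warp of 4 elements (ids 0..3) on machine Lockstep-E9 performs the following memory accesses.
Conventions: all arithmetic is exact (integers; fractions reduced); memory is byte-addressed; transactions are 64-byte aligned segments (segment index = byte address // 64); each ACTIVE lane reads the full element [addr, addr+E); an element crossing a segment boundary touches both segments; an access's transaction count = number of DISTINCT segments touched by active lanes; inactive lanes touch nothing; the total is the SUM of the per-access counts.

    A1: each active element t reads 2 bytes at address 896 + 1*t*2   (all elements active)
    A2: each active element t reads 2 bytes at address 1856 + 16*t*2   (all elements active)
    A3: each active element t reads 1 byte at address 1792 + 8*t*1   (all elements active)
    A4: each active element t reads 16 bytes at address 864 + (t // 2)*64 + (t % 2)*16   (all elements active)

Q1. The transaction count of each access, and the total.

A1: 1 transaction
A2: 2 transactions
A3: 1 transaction
A4: 2 transactions

Answer: 1,2,1,2; total 6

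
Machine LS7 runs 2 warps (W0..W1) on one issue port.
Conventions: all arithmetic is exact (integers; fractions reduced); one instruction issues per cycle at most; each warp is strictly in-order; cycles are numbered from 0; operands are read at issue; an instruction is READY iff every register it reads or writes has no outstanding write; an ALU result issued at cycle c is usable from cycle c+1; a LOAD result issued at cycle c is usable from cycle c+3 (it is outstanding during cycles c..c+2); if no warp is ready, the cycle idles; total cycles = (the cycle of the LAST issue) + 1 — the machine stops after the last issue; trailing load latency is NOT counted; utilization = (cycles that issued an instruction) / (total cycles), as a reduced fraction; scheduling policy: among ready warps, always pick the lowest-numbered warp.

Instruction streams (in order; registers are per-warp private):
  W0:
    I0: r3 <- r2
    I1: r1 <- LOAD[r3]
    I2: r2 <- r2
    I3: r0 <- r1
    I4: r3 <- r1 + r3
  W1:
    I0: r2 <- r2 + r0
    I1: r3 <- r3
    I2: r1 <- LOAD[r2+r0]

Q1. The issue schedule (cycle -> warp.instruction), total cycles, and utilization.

cycle 0: W0.I0
cycle 1: W0.I1
cycle 2: W0.I2
cycle 3: W1.I0
cycle 4: W0.I3
cycle 5: W0.I4
cycle 6: W1.I1
cycle 7: W1.I2

Answer: 8 cycles, utilization 1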